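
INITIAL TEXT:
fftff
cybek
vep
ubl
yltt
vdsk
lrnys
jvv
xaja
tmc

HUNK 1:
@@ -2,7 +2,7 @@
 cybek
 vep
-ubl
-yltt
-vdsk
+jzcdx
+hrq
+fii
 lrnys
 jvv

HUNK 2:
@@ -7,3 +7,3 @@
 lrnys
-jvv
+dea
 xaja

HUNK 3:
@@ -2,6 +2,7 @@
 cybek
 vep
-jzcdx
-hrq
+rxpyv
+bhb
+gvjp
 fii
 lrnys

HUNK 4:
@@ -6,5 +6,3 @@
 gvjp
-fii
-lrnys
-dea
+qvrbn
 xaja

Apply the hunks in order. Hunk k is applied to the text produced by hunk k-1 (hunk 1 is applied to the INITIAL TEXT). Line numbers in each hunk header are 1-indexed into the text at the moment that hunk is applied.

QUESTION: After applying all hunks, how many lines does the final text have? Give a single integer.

Answer: 9

Derivation:
Hunk 1: at line 2 remove [ubl,yltt,vdsk] add [jzcdx,hrq,fii] -> 10 lines: fftff cybek vep jzcdx hrq fii lrnys jvv xaja tmc
Hunk 2: at line 7 remove [jvv] add [dea] -> 10 lines: fftff cybek vep jzcdx hrq fii lrnys dea xaja tmc
Hunk 3: at line 2 remove [jzcdx,hrq] add [rxpyv,bhb,gvjp] -> 11 lines: fftff cybek vep rxpyv bhb gvjp fii lrnys dea xaja tmc
Hunk 4: at line 6 remove [fii,lrnys,dea] add [qvrbn] -> 9 lines: fftff cybek vep rxpyv bhb gvjp qvrbn xaja tmc
Final line count: 9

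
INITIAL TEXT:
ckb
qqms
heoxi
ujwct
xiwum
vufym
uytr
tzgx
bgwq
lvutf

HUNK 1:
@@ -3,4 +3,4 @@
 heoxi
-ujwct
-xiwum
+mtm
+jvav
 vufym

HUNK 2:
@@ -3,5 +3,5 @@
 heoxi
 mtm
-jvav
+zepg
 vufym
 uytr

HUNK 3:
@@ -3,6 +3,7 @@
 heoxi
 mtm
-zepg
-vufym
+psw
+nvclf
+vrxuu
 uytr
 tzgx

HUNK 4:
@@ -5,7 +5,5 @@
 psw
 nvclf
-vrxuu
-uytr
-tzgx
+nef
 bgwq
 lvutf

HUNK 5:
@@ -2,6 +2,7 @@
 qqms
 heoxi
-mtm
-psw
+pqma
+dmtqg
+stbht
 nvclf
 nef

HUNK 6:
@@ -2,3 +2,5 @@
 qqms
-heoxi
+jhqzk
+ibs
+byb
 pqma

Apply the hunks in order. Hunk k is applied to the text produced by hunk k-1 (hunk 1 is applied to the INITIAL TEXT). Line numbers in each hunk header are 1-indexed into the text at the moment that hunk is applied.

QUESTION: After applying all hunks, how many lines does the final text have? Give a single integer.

Answer: 12

Derivation:
Hunk 1: at line 3 remove [ujwct,xiwum] add [mtm,jvav] -> 10 lines: ckb qqms heoxi mtm jvav vufym uytr tzgx bgwq lvutf
Hunk 2: at line 3 remove [jvav] add [zepg] -> 10 lines: ckb qqms heoxi mtm zepg vufym uytr tzgx bgwq lvutf
Hunk 3: at line 3 remove [zepg,vufym] add [psw,nvclf,vrxuu] -> 11 lines: ckb qqms heoxi mtm psw nvclf vrxuu uytr tzgx bgwq lvutf
Hunk 4: at line 5 remove [vrxuu,uytr,tzgx] add [nef] -> 9 lines: ckb qqms heoxi mtm psw nvclf nef bgwq lvutf
Hunk 5: at line 2 remove [mtm,psw] add [pqma,dmtqg,stbht] -> 10 lines: ckb qqms heoxi pqma dmtqg stbht nvclf nef bgwq lvutf
Hunk 6: at line 2 remove [heoxi] add [jhqzk,ibs,byb] -> 12 lines: ckb qqms jhqzk ibs byb pqma dmtqg stbht nvclf nef bgwq lvutf
Final line count: 12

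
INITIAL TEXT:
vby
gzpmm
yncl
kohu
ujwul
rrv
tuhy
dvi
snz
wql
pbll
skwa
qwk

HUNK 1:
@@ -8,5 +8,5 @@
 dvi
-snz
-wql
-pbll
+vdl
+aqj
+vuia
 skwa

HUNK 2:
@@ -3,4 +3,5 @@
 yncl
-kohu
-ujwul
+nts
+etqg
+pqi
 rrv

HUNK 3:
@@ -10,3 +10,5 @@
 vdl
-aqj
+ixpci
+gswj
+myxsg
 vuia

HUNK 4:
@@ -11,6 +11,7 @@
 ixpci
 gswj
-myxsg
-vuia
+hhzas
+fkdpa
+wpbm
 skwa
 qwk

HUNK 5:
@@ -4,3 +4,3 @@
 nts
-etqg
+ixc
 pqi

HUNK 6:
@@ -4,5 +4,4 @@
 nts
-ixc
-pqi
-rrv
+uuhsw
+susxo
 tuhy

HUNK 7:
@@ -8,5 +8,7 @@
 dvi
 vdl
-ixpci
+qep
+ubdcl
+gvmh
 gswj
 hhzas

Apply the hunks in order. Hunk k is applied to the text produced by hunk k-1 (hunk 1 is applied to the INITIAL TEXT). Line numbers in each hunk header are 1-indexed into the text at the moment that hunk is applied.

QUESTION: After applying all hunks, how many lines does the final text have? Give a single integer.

Answer: 18

Derivation:
Hunk 1: at line 8 remove [snz,wql,pbll] add [vdl,aqj,vuia] -> 13 lines: vby gzpmm yncl kohu ujwul rrv tuhy dvi vdl aqj vuia skwa qwk
Hunk 2: at line 3 remove [kohu,ujwul] add [nts,etqg,pqi] -> 14 lines: vby gzpmm yncl nts etqg pqi rrv tuhy dvi vdl aqj vuia skwa qwk
Hunk 3: at line 10 remove [aqj] add [ixpci,gswj,myxsg] -> 16 lines: vby gzpmm yncl nts etqg pqi rrv tuhy dvi vdl ixpci gswj myxsg vuia skwa qwk
Hunk 4: at line 11 remove [myxsg,vuia] add [hhzas,fkdpa,wpbm] -> 17 lines: vby gzpmm yncl nts etqg pqi rrv tuhy dvi vdl ixpci gswj hhzas fkdpa wpbm skwa qwk
Hunk 5: at line 4 remove [etqg] add [ixc] -> 17 lines: vby gzpmm yncl nts ixc pqi rrv tuhy dvi vdl ixpci gswj hhzas fkdpa wpbm skwa qwk
Hunk 6: at line 4 remove [ixc,pqi,rrv] add [uuhsw,susxo] -> 16 lines: vby gzpmm yncl nts uuhsw susxo tuhy dvi vdl ixpci gswj hhzas fkdpa wpbm skwa qwk
Hunk 7: at line 8 remove [ixpci] add [qep,ubdcl,gvmh] -> 18 lines: vby gzpmm yncl nts uuhsw susxo tuhy dvi vdl qep ubdcl gvmh gswj hhzas fkdpa wpbm skwa qwk
Final line count: 18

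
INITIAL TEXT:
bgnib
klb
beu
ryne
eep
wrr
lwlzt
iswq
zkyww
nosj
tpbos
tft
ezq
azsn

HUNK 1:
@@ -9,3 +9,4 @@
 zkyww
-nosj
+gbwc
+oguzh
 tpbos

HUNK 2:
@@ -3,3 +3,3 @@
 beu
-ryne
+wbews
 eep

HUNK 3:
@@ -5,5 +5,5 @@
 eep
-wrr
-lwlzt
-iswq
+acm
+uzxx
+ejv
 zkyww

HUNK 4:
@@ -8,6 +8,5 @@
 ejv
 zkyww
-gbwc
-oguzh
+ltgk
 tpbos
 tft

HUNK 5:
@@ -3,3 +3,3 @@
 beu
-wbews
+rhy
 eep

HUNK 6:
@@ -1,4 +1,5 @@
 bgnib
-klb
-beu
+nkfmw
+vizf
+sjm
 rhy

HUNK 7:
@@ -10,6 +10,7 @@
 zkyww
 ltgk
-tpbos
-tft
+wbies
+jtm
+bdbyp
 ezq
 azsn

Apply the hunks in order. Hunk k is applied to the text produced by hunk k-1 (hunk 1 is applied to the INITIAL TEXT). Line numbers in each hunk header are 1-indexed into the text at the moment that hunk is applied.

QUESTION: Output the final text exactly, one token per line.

Answer: bgnib
nkfmw
vizf
sjm
rhy
eep
acm
uzxx
ejv
zkyww
ltgk
wbies
jtm
bdbyp
ezq
azsn

Derivation:
Hunk 1: at line 9 remove [nosj] add [gbwc,oguzh] -> 15 lines: bgnib klb beu ryne eep wrr lwlzt iswq zkyww gbwc oguzh tpbos tft ezq azsn
Hunk 2: at line 3 remove [ryne] add [wbews] -> 15 lines: bgnib klb beu wbews eep wrr lwlzt iswq zkyww gbwc oguzh tpbos tft ezq azsn
Hunk 3: at line 5 remove [wrr,lwlzt,iswq] add [acm,uzxx,ejv] -> 15 lines: bgnib klb beu wbews eep acm uzxx ejv zkyww gbwc oguzh tpbos tft ezq azsn
Hunk 4: at line 8 remove [gbwc,oguzh] add [ltgk] -> 14 lines: bgnib klb beu wbews eep acm uzxx ejv zkyww ltgk tpbos tft ezq azsn
Hunk 5: at line 3 remove [wbews] add [rhy] -> 14 lines: bgnib klb beu rhy eep acm uzxx ejv zkyww ltgk tpbos tft ezq azsn
Hunk 6: at line 1 remove [klb,beu] add [nkfmw,vizf,sjm] -> 15 lines: bgnib nkfmw vizf sjm rhy eep acm uzxx ejv zkyww ltgk tpbos tft ezq azsn
Hunk 7: at line 10 remove [tpbos,tft] add [wbies,jtm,bdbyp] -> 16 lines: bgnib nkfmw vizf sjm rhy eep acm uzxx ejv zkyww ltgk wbies jtm bdbyp ezq azsn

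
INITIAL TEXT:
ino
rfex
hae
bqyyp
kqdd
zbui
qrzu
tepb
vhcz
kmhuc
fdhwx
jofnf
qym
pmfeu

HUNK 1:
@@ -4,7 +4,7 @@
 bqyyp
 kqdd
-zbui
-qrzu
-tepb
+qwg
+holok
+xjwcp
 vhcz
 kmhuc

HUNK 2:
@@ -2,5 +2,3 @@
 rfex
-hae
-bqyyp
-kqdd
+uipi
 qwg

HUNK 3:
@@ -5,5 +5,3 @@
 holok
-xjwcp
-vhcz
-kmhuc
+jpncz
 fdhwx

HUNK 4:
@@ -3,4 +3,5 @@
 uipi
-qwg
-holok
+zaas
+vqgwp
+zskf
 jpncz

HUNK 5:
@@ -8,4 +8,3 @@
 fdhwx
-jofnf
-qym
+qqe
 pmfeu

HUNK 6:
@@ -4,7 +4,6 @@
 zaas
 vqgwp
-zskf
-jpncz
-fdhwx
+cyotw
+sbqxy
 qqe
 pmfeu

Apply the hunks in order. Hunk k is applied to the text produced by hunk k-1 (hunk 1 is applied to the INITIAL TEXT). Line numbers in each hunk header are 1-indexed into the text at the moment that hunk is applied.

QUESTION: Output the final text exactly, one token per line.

Hunk 1: at line 4 remove [zbui,qrzu,tepb] add [qwg,holok,xjwcp] -> 14 lines: ino rfex hae bqyyp kqdd qwg holok xjwcp vhcz kmhuc fdhwx jofnf qym pmfeu
Hunk 2: at line 2 remove [hae,bqyyp,kqdd] add [uipi] -> 12 lines: ino rfex uipi qwg holok xjwcp vhcz kmhuc fdhwx jofnf qym pmfeu
Hunk 3: at line 5 remove [xjwcp,vhcz,kmhuc] add [jpncz] -> 10 lines: ino rfex uipi qwg holok jpncz fdhwx jofnf qym pmfeu
Hunk 4: at line 3 remove [qwg,holok] add [zaas,vqgwp,zskf] -> 11 lines: ino rfex uipi zaas vqgwp zskf jpncz fdhwx jofnf qym pmfeu
Hunk 5: at line 8 remove [jofnf,qym] add [qqe] -> 10 lines: ino rfex uipi zaas vqgwp zskf jpncz fdhwx qqe pmfeu
Hunk 6: at line 4 remove [zskf,jpncz,fdhwx] add [cyotw,sbqxy] -> 9 lines: ino rfex uipi zaas vqgwp cyotw sbqxy qqe pmfeu

Answer: ino
rfex
uipi
zaas
vqgwp
cyotw
sbqxy
qqe
pmfeu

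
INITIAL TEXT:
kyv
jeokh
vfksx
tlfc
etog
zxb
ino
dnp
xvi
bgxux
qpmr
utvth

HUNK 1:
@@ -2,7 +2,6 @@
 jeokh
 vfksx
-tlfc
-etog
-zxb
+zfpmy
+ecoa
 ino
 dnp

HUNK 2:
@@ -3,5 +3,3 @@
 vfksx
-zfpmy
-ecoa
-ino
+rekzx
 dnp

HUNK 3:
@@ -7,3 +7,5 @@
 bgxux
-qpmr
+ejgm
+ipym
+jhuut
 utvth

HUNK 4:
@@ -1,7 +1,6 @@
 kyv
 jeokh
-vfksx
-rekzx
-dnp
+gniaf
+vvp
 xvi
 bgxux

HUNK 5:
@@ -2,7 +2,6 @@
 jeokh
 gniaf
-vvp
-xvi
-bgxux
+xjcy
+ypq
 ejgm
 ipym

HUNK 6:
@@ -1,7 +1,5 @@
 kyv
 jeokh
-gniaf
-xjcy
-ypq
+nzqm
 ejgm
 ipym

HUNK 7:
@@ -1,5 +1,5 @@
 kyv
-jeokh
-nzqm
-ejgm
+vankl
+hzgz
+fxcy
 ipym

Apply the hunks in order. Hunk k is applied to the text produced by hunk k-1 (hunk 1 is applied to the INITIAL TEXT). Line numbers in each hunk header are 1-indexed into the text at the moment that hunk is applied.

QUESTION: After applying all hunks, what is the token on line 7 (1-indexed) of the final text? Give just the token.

Answer: utvth

Derivation:
Hunk 1: at line 2 remove [tlfc,etog,zxb] add [zfpmy,ecoa] -> 11 lines: kyv jeokh vfksx zfpmy ecoa ino dnp xvi bgxux qpmr utvth
Hunk 2: at line 3 remove [zfpmy,ecoa,ino] add [rekzx] -> 9 lines: kyv jeokh vfksx rekzx dnp xvi bgxux qpmr utvth
Hunk 3: at line 7 remove [qpmr] add [ejgm,ipym,jhuut] -> 11 lines: kyv jeokh vfksx rekzx dnp xvi bgxux ejgm ipym jhuut utvth
Hunk 4: at line 1 remove [vfksx,rekzx,dnp] add [gniaf,vvp] -> 10 lines: kyv jeokh gniaf vvp xvi bgxux ejgm ipym jhuut utvth
Hunk 5: at line 2 remove [vvp,xvi,bgxux] add [xjcy,ypq] -> 9 lines: kyv jeokh gniaf xjcy ypq ejgm ipym jhuut utvth
Hunk 6: at line 1 remove [gniaf,xjcy,ypq] add [nzqm] -> 7 lines: kyv jeokh nzqm ejgm ipym jhuut utvth
Hunk 7: at line 1 remove [jeokh,nzqm,ejgm] add [vankl,hzgz,fxcy] -> 7 lines: kyv vankl hzgz fxcy ipym jhuut utvth
Final line 7: utvth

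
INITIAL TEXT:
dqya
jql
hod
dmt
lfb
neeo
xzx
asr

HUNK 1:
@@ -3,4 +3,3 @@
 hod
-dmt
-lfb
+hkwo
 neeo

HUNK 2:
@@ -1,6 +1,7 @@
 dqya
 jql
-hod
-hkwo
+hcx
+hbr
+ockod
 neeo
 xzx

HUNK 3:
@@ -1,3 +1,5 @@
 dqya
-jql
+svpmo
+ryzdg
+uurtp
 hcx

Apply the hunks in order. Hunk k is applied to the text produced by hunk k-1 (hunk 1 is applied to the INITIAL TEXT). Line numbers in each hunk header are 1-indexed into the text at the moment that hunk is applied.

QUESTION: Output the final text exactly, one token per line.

Hunk 1: at line 3 remove [dmt,lfb] add [hkwo] -> 7 lines: dqya jql hod hkwo neeo xzx asr
Hunk 2: at line 1 remove [hod,hkwo] add [hcx,hbr,ockod] -> 8 lines: dqya jql hcx hbr ockod neeo xzx asr
Hunk 3: at line 1 remove [jql] add [svpmo,ryzdg,uurtp] -> 10 lines: dqya svpmo ryzdg uurtp hcx hbr ockod neeo xzx asr

Answer: dqya
svpmo
ryzdg
uurtp
hcx
hbr
ockod
neeo
xzx
asr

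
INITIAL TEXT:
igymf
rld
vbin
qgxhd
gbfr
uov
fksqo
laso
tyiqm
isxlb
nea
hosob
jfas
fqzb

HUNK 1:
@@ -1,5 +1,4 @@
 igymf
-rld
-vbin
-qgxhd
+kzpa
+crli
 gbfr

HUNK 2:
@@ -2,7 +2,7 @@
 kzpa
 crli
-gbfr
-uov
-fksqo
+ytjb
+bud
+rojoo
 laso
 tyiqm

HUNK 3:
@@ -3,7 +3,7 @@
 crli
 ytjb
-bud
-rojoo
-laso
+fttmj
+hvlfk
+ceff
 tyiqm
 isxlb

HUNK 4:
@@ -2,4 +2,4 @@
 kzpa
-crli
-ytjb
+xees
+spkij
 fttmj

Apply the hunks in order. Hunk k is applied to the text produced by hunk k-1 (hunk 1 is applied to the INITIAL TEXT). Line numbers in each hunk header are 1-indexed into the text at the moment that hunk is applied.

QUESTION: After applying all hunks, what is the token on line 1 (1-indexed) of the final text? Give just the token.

Answer: igymf

Derivation:
Hunk 1: at line 1 remove [rld,vbin,qgxhd] add [kzpa,crli] -> 13 lines: igymf kzpa crli gbfr uov fksqo laso tyiqm isxlb nea hosob jfas fqzb
Hunk 2: at line 2 remove [gbfr,uov,fksqo] add [ytjb,bud,rojoo] -> 13 lines: igymf kzpa crli ytjb bud rojoo laso tyiqm isxlb nea hosob jfas fqzb
Hunk 3: at line 3 remove [bud,rojoo,laso] add [fttmj,hvlfk,ceff] -> 13 lines: igymf kzpa crli ytjb fttmj hvlfk ceff tyiqm isxlb nea hosob jfas fqzb
Hunk 4: at line 2 remove [crli,ytjb] add [xees,spkij] -> 13 lines: igymf kzpa xees spkij fttmj hvlfk ceff tyiqm isxlb nea hosob jfas fqzb
Final line 1: igymf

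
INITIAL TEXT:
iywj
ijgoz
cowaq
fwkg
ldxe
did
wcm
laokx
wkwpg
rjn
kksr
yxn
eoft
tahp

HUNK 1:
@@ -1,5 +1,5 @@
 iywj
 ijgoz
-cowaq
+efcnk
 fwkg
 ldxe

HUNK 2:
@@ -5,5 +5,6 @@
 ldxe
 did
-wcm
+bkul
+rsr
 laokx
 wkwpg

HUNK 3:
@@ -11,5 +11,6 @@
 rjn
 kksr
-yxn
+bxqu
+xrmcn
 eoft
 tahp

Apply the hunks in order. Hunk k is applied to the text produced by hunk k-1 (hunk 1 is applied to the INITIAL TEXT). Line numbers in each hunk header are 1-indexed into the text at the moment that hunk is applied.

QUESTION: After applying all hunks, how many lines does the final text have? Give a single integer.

Hunk 1: at line 1 remove [cowaq] add [efcnk] -> 14 lines: iywj ijgoz efcnk fwkg ldxe did wcm laokx wkwpg rjn kksr yxn eoft tahp
Hunk 2: at line 5 remove [wcm] add [bkul,rsr] -> 15 lines: iywj ijgoz efcnk fwkg ldxe did bkul rsr laokx wkwpg rjn kksr yxn eoft tahp
Hunk 3: at line 11 remove [yxn] add [bxqu,xrmcn] -> 16 lines: iywj ijgoz efcnk fwkg ldxe did bkul rsr laokx wkwpg rjn kksr bxqu xrmcn eoft tahp
Final line count: 16

Answer: 16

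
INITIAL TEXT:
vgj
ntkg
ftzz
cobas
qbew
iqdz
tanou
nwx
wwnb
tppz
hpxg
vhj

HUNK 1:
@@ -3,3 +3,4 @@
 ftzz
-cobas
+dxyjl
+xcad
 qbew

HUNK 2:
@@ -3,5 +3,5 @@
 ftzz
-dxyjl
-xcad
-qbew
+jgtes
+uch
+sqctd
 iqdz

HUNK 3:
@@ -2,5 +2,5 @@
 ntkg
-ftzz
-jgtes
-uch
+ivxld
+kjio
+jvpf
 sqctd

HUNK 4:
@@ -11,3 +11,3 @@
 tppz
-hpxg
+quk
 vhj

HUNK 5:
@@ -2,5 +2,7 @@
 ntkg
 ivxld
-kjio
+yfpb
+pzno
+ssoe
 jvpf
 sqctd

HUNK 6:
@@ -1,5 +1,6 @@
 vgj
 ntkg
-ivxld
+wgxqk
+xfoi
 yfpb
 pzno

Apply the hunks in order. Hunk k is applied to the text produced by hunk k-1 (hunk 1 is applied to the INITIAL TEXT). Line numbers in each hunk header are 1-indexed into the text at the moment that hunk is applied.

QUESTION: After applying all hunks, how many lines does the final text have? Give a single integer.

Hunk 1: at line 3 remove [cobas] add [dxyjl,xcad] -> 13 lines: vgj ntkg ftzz dxyjl xcad qbew iqdz tanou nwx wwnb tppz hpxg vhj
Hunk 2: at line 3 remove [dxyjl,xcad,qbew] add [jgtes,uch,sqctd] -> 13 lines: vgj ntkg ftzz jgtes uch sqctd iqdz tanou nwx wwnb tppz hpxg vhj
Hunk 3: at line 2 remove [ftzz,jgtes,uch] add [ivxld,kjio,jvpf] -> 13 lines: vgj ntkg ivxld kjio jvpf sqctd iqdz tanou nwx wwnb tppz hpxg vhj
Hunk 4: at line 11 remove [hpxg] add [quk] -> 13 lines: vgj ntkg ivxld kjio jvpf sqctd iqdz tanou nwx wwnb tppz quk vhj
Hunk 5: at line 2 remove [kjio] add [yfpb,pzno,ssoe] -> 15 lines: vgj ntkg ivxld yfpb pzno ssoe jvpf sqctd iqdz tanou nwx wwnb tppz quk vhj
Hunk 6: at line 1 remove [ivxld] add [wgxqk,xfoi] -> 16 lines: vgj ntkg wgxqk xfoi yfpb pzno ssoe jvpf sqctd iqdz tanou nwx wwnb tppz quk vhj
Final line count: 16

Answer: 16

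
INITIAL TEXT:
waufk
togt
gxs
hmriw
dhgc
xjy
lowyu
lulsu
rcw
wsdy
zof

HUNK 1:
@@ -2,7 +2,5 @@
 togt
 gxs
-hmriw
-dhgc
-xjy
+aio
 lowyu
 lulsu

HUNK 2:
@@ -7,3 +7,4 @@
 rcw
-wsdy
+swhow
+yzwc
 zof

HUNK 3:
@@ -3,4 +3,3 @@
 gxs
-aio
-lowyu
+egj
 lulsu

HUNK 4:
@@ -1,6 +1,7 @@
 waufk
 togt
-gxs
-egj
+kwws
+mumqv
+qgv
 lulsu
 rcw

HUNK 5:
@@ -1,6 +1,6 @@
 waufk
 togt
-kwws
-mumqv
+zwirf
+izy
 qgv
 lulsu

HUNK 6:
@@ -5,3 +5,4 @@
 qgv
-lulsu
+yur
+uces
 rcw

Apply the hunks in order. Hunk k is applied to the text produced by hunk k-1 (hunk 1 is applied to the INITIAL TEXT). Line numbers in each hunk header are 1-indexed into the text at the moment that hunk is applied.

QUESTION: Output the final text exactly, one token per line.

Answer: waufk
togt
zwirf
izy
qgv
yur
uces
rcw
swhow
yzwc
zof

Derivation:
Hunk 1: at line 2 remove [hmriw,dhgc,xjy] add [aio] -> 9 lines: waufk togt gxs aio lowyu lulsu rcw wsdy zof
Hunk 2: at line 7 remove [wsdy] add [swhow,yzwc] -> 10 lines: waufk togt gxs aio lowyu lulsu rcw swhow yzwc zof
Hunk 3: at line 3 remove [aio,lowyu] add [egj] -> 9 lines: waufk togt gxs egj lulsu rcw swhow yzwc zof
Hunk 4: at line 1 remove [gxs,egj] add [kwws,mumqv,qgv] -> 10 lines: waufk togt kwws mumqv qgv lulsu rcw swhow yzwc zof
Hunk 5: at line 1 remove [kwws,mumqv] add [zwirf,izy] -> 10 lines: waufk togt zwirf izy qgv lulsu rcw swhow yzwc zof
Hunk 6: at line 5 remove [lulsu] add [yur,uces] -> 11 lines: waufk togt zwirf izy qgv yur uces rcw swhow yzwc zof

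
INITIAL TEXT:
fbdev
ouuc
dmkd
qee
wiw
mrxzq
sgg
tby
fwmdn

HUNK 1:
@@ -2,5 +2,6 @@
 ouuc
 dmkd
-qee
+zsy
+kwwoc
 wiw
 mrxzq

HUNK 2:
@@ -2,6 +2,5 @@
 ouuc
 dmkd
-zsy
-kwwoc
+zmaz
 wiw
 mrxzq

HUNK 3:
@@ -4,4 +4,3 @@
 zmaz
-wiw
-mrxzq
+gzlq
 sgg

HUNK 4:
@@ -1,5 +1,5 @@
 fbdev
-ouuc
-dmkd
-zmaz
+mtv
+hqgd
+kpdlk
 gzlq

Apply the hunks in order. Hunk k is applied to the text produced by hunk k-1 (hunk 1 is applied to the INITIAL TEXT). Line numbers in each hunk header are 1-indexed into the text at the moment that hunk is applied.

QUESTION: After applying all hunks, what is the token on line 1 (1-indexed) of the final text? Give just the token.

Hunk 1: at line 2 remove [qee] add [zsy,kwwoc] -> 10 lines: fbdev ouuc dmkd zsy kwwoc wiw mrxzq sgg tby fwmdn
Hunk 2: at line 2 remove [zsy,kwwoc] add [zmaz] -> 9 lines: fbdev ouuc dmkd zmaz wiw mrxzq sgg tby fwmdn
Hunk 3: at line 4 remove [wiw,mrxzq] add [gzlq] -> 8 lines: fbdev ouuc dmkd zmaz gzlq sgg tby fwmdn
Hunk 4: at line 1 remove [ouuc,dmkd,zmaz] add [mtv,hqgd,kpdlk] -> 8 lines: fbdev mtv hqgd kpdlk gzlq sgg tby fwmdn
Final line 1: fbdev

Answer: fbdev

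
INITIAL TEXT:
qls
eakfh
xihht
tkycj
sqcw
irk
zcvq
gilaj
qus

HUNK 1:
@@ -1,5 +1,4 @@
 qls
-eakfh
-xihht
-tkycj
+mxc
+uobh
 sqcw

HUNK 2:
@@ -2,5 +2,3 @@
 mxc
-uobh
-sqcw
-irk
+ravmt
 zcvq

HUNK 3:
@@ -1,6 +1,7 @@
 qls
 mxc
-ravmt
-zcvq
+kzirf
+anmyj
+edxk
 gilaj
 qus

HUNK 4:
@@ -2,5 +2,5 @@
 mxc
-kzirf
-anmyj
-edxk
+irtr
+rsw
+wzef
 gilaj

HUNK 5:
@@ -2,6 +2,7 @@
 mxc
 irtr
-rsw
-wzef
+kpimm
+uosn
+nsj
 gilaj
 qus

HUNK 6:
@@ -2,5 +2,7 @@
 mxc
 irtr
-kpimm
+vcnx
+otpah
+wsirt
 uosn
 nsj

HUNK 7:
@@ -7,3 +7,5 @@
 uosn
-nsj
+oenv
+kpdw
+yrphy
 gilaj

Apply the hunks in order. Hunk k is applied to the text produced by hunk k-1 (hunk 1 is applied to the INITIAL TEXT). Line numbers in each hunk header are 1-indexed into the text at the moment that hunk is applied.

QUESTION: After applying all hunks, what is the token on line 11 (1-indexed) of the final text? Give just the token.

Answer: gilaj

Derivation:
Hunk 1: at line 1 remove [eakfh,xihht,tkycj] add [mxc,uobh] -> 8 lines: qls mxc uobh sqcw irk zcvq gilaj qus
Hunk 2: at line 2 remove [uobh,sqcw,irk] add [ravmt] -> 6 lines: qls mxc ravmt zcvq gilaj qus
Hunk 3: at line 1 remove [ravmt,zcvq] add [kzirf,anmyj,edxk] -> 7 lines: qls mxc kzirf anmyj edxk gilaj qus
Hunk 4: at line 2 remove [kzirf,anmyj,edxk] add [irtr,rsw,wzef] -> 7 lines: qls mxc irtr rsw wzef gilaj qus
Hunk 5: at line 2 remove [rsw,wzef] add [kpimm,uosn,nsj] -> 8 lines: qls mxc irtr kpimm uosn nsj gilaj qus
Hunk 6: at line 2 remove [kpimm] add [vcnx,otpah,wsirt] -> 10 lines: qls mxc irtr vcnx otpah wsirt uosn nsj gilaj qus
Hunk 7: at line 7 remove [nsj] add [oenv,kpdw,yrphy] -> 12 lines: qls mxc irtr vcnx otpah wsirt uosn oenv kpdw yrphy gilaj qus
Final line 11: gilaj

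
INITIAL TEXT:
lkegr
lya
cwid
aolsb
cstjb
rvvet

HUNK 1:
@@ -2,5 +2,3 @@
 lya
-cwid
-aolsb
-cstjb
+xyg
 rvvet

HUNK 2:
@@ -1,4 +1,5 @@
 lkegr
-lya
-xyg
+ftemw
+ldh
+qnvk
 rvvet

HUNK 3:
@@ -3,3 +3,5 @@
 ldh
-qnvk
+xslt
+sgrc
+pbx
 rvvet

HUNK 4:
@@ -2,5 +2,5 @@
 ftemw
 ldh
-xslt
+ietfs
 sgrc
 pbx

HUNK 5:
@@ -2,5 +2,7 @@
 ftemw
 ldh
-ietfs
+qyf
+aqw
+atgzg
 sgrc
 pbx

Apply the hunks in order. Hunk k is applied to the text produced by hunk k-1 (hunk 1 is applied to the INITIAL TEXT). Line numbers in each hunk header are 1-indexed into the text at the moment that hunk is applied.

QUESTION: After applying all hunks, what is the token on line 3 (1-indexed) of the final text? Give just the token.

Answer: ldh

Derivation:
Hunk 1: at line 2 remove [cwid,aolsb,cstjb] add [xyg] -> 4 lines: lkegr lya xyg rvvet
Hunk 2: at line 1 remove [lya,xyg] add [ftemw,ldh,qnvk] -> 5 lines: lkegr ftemw ldh qnvk rvvet
Hunk 3: at line 3 remove [qnvk] add [xslt,sgrc,pbx] -> 7 lines: lkegr ftemw ldh xslt sgrc pbx rvvet
Hunk 4: at line 2 remove [xslt] add [ietfs] -> 7 lines: lkegr ftemw ldh ietfs sgrc pbx rvvet
Hunk 5: at line 2 remove [ietfs] add [qyf,aqw,atgzg] -> 9 lines: lkegr ftemw ldh qyf aqw atgzg sgrc pbx rvvet
Final line 3: ldh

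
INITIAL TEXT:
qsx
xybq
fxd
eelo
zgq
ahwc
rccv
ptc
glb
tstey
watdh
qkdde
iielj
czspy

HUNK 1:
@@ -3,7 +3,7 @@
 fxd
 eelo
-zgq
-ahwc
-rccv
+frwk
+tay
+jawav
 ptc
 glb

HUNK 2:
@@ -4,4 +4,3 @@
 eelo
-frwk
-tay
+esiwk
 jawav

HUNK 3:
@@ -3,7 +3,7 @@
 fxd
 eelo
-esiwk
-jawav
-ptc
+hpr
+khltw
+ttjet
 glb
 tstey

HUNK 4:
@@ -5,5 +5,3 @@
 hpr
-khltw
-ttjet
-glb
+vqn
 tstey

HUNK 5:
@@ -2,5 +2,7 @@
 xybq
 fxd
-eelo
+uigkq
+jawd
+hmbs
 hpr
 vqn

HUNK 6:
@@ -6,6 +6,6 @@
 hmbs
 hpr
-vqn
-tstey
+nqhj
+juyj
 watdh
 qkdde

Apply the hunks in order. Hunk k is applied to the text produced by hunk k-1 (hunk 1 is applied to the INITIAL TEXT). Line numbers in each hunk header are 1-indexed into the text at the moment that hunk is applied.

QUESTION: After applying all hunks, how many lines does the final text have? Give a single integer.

Answer: 13

Derivation:
Hunk 1: at line 3 remove [zgq,ahwc,rccv] add [frwk,tay,jawav] -> 14 lines: qsx xybq fxd eelo frwk tay jawav ptc glb tstey watdh qkdde iielj czspy
Hunk 2: at line 4 remove [frwk,tay] add [esiwk] -> 13 lines: qsx xybq fxd eelo esiwk jawav ptc glb tstey watdh qkdde iielj czspy
Hunk 3: at line 3 remove [esiwk,jawav,ptc] add [hpr,khltw,ttjet] -> 13 lines: qsx xybq fxd eelo hpr khltw ttjet glb tstey watdh qkdde iielj czspy
Hunk 4: at line 5 remove [khltw,ttjet,glb] add [vqn] -> 11 lines: qsx xybq fxd eelo hpr vqn tstey watdh qkdde iielj czspy
Hunk 5: at line 2 remove [eelo] add [uigkq,jawd,hmbs] -> 13 lines: qsx xybq fxd uigkq jawd hmbs hpr vqn tstey watdh qkdde iielj czspy
Hunk 6: at line 6 remove [vqn,tstey] add [nqhj,juyj] -> 13 lines: qsx xybq fxd uigkq jawd hmbs hpr nqhj juyj watdh qkdde iielj czspy
Final line count: 13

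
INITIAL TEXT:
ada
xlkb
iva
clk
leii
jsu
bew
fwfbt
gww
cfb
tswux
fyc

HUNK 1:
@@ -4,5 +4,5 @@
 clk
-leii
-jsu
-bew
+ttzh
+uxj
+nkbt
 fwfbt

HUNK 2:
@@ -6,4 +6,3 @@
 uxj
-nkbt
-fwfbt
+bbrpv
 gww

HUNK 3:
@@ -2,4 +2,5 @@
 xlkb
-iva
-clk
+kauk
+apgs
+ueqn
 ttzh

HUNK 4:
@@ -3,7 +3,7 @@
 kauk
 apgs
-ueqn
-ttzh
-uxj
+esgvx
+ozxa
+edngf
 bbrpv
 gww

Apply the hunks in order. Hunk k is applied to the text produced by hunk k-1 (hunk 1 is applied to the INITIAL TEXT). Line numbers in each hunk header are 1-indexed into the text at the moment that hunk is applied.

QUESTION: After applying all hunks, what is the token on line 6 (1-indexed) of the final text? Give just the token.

Hunk 1: at line 4 remove [leii,jsu,bew] add [ttzh,uxj,nkbt] -> 12 lines: ada xlkb iva clk ttzh uxj nkbt fwfbt gww cfb tswux fyc
Hunk 2: at line 6 remove [nkbt,fwfbt] add [bbrpv] -> 11 lines: ada xlkb iva clk ttzh uxj bbrpv gww cfb tswux fyc
Hunk 3: at line 2 remove [iva,clk] add [kauk,apgs,ueqn] -> 12 lines: ada xlkb kauk apgs ueqn ttzh uxj bbrpv gww cfb tswux fyc
Hunk 4: at line 3 remove [ueqn,ttzh,uxj] add [esgvx,ozxa,edngf] -> 12 lines: ada xlkb kauk apgs esgvx ozxa edngf bbrpv gww cfb tswux fyc
Final line 6: ozxa

Answer: ozxa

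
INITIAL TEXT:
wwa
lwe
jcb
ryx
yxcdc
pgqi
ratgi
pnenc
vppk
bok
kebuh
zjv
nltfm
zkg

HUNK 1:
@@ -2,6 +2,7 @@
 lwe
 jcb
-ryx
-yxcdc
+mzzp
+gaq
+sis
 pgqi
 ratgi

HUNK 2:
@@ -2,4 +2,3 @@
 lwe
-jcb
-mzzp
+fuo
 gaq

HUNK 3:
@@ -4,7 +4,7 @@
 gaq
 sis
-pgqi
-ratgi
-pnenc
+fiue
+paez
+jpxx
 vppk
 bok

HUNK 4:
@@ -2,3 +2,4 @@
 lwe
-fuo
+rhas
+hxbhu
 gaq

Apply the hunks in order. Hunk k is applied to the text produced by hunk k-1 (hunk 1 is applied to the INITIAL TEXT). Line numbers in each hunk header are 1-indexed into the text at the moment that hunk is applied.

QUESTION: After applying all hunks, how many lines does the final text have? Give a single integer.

Answer: 15

Derivation:
Hunk 1: at line 2 remove [ryx,yxcdc] add [mzzp,gaq,sis] -> 15 lines: wwa lwe jcb mzzp gaq sis pgqi ratgi pnenc vppk bok kebuh zjv nltfm zkg
Hunk 2: at line 2 remove [jcb,mzzp] add [fuo] -> 14 lines: wwa lwe fuo gaq sis pgqi ratgi pnenc vppk bok kebuh zjv nltfm zkg
Hunk 3: at line 4 remove [pgqi,ratgi,pnenc] add [fiue,paez,jpxx] -> 14 lines: wwa lwe fuo gaq sis fiue paez jpxx vppk bok kebuh zjv nltfm zkg
Hunk 4: at line 2 remove [fuo] add [rhas,hxbhu] -> 15 lines: wwa lwe rhas hxbhu gaq sis fiue paez jpxx vppk bok kebuh zjv nltfm zkg
Final line count: 15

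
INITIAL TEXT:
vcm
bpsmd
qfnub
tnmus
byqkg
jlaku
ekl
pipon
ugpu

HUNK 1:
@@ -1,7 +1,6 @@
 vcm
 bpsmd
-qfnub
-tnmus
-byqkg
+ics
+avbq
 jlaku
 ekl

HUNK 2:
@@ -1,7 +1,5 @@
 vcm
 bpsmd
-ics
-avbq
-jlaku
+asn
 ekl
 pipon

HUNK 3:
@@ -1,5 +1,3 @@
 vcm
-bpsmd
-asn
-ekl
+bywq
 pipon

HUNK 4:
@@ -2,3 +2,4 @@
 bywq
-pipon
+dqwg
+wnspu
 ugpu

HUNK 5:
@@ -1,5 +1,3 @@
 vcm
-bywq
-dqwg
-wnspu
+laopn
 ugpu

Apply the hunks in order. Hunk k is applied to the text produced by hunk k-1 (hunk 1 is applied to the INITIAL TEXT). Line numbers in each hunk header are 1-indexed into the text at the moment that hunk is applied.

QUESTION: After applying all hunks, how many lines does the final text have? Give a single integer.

Answer: 3

Derivation:
Hunk 1: at line 1 remove [qfnub,tnmus,byqkg] add [ics,avbq] -> 8 lines: vcm bpsmd ics avbq jlaku ekl pipon ugpu
Hunk 2: at line 1 remove [ics,avbq,jlaku] add [asn] -> 6 lines: vcm bpsmd asn ekl pipon ugpu
Hunk 3: at line 1 remove [bpsmd,asn,ekl] add [bywq] -> 4 lines: vcm bywq pipon ugpu
Hunk 4: at line 2 remove [pipon] add [dqwg,wnspu] -> 5 lines: vcm bywq dqwg wnspu ugpu
Hunk 5: at line 1 remove [bywq,dqwg,wnspu] add [laopn] -> 3 lines: vcm laopn ugpu
Final line count: 3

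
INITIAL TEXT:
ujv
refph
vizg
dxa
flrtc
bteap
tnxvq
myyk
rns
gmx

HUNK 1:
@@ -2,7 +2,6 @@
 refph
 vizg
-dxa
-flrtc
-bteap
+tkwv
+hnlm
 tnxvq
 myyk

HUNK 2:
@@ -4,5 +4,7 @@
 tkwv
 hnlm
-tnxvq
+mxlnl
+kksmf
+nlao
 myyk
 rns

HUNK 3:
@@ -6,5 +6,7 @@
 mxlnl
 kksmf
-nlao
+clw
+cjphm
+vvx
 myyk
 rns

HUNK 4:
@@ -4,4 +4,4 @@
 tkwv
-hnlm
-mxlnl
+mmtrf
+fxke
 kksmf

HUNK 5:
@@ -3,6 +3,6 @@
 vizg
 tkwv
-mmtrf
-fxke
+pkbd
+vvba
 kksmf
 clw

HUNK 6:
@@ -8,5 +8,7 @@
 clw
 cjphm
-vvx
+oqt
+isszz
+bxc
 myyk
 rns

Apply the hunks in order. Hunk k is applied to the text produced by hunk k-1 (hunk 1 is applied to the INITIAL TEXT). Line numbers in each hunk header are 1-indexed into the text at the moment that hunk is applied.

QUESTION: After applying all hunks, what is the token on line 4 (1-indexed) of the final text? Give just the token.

Hunk 1: at line 2 remove [dxa,flrtc,bteap] add [tkwv,hnlm] -> 9 lines: ujv refph vizg tkwv hnlm tnxvq myyk rns gmx
Hunk 2: at line 4 remove [tnxvq] add [mxlnl,kksmf,nlao] -> 11 lines: ujv refph vizg tkwv hnlm mxlnl kksmf nlao myyk rns gmx
Hunk 3: at line 6 remove [nlao] add [clw,cjphm,vvx] -> 13 lines: ujv refph vizg tkwv hnlm mxlnl kksmf clw cjphm vvx myyk rns gmx
Hunk 4: at line 4 remove [hnlm,mxlnl] add [mmtrf,fxke] -> 13 lines: ujv refph vizg tkwv mmtrf fxke kksmf clw cjphm vvx myyk rns gmx
Hunk 5: at line 3 remove [mmtrf,fxke] add [pkbd,vvba] -> 13 lines: ujv refph vizg tkwv pkbd vvba kksmf clw cjphm vvx myyk rns gmx
Hunk 6: at line 8 remove [vvx] add [oqt,isszz,bxc] -> 15 lines: ujv refph vizg tkwv pkbd vvba kksmf clw cjphm oqt isszz bxc myyk rns gmx
Final line 4: tkwv

Answer: tkwv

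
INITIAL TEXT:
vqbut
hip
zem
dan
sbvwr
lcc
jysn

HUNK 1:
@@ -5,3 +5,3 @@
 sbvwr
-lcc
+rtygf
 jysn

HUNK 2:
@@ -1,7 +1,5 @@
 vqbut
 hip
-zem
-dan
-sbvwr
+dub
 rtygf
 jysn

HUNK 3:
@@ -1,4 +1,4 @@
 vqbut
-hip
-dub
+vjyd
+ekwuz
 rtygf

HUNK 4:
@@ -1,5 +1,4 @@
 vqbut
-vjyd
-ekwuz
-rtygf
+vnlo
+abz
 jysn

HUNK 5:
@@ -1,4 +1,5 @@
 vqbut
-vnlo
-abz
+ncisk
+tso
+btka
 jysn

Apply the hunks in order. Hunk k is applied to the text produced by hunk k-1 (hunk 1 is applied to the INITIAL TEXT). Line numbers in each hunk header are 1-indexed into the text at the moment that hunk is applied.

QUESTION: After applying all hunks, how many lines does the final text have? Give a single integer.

Hunk 1: at line 5 remove [lcc] add [rtygf] -> 7 lines: vqbut hip zem dan sbvwr rtygf jysn
Hunk 2: at line 1 remove [zem,dan,sbvwr] add [dub] -> 5 lines: vqbut hip dub rtygf jysn
Hunk 3: at line 1 remove [hip,dub] add [vjyd,ekwuz] -> 5 lines: vqbut vjyd ekwuz rtygf jysn
Hunk 4: at line 1 remove [vjyd,ekwuz,rtygf] add [vnlo,abz] -> 4 lines: vqbut vnlo abz jysn
Hunk 5: at line 1 remove [vnlo,abz] add [ncisk,tso,btka] -> 5 lines: vqbut ncisk tso btka jysn
Final line count: 5

Answer: 5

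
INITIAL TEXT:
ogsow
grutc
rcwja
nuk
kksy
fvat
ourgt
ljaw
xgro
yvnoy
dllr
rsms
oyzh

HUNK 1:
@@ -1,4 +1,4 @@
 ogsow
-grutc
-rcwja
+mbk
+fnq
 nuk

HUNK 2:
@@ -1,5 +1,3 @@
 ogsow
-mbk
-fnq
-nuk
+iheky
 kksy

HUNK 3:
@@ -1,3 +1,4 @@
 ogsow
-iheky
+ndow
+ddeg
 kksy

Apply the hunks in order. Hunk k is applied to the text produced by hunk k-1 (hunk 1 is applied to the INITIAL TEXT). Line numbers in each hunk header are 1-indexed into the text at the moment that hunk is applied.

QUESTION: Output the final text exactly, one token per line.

Answer: ogsow
ndow
ddeg
kksy
fvat
ourgt
ljaw
xgro
yvnoy
dllr
rsms
oyzh

Derivation:
Hunk 1: at line 1 remove [grutc,rcwja] add [mbk,fnq] -> 13 lines: ogsow mbk fnq nuk kksy fvat ourgt ljaw xgro yvnoy dllr rsms oyzh
Hunk 2: at line 1 remove [mbk,fnq,nuk] add [iheky] -> 11 lines: ogsow iheky kksy fvat ourgt ljaw xgro yvnoy dllr rsms oyzh
Hunk 3: at line 1 remove [iheky] add [ndow,ddeg] -> 12 lines: ogsow ndow ddeg kksy fvat ourgt ljaw xgro yvnoy dllr rsms oyzh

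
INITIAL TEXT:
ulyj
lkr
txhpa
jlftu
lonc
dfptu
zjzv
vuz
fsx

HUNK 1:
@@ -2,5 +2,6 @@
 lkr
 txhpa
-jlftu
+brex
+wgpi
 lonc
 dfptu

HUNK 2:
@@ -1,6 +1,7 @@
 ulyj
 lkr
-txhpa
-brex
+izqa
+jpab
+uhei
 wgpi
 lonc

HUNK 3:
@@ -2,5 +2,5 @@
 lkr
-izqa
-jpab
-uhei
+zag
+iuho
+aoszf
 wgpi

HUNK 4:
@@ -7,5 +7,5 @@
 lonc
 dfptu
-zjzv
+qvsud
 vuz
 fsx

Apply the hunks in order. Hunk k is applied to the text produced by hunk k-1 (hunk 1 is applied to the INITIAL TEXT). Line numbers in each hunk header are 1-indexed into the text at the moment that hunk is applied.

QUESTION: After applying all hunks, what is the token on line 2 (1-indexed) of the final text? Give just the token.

Hunk 1: at line 2 remove [jlftu] add [brex,wgpi] -> 10 lines: ulyj lkr txhpa brex wgpi lonc dfptu zjzv vuz fsx
Hunk 2: at line 1 remove [txhpa,brex] add [izqa,jpab,uhei] -> 11 lines: ulyj lkr izqa jpab uhei wgpi lonc dfptu zjzv vuz fsx
Hunk 3: at line 2 remove [izqa,jpab,uhei] add [zag,iuho,aoszf] -> 11 lines: ulyj lkr zag iuho aoszf wgpi lonc dfptu zjzv vuz fsx
Hunk 4: at line 7 remove [zjzv] add [qvsud] -> 11 lines: ulyj lkr zag iuho aoszf wgpi lonc dfptu qvsud vuz fsx
Final line 2: lkr

Answer: lkr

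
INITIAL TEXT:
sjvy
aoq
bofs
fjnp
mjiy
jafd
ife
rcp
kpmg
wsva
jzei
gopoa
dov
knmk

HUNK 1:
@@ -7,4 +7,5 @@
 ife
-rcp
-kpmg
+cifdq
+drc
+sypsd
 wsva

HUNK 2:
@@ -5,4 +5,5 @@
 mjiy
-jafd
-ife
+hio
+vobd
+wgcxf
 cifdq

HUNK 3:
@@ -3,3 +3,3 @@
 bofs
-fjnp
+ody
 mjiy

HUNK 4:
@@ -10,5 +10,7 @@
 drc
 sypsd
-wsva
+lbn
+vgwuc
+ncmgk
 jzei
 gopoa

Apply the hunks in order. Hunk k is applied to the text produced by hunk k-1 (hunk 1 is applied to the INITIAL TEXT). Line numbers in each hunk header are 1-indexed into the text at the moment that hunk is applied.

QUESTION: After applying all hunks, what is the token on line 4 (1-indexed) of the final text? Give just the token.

Hunk 1: at line 7 remove [rcp,kpmg] add [cifdq,drc,sypsd] -> 15 lines: sjvy aoq bofs fjnp mjiy jafd ife cifdq drc sypsd wsva jzei gopoa dov knmk
Hunk 2: at line 5 remove [jafd,ife] add [hio,vobd,wgcxf] -> 16 lines: sjvy aoq bofs fjnp mjiy hio vobd wgcxf cifdq drc sypsd wsva jzei gopoa dov knmk
Hunk 3: at line 3 remove [fjnp] add [ody] -> 16 lines: sjvy aoq bofs ody mjiy hio vobd wgcxf cifdq drc sypsd wsva jzei gopoa dov knmk
Hunk 4: at line 10 remove [wsva] add [lbn,vgwuc,ncmgk] -> 18 lines: sjvy aoq bofs ody mjiy hio vobd wgcxf cifdq drc sypsd lbn vgwuc ncmgk jzei gopoa dov knmk
Final line 4: ody

Answer: ody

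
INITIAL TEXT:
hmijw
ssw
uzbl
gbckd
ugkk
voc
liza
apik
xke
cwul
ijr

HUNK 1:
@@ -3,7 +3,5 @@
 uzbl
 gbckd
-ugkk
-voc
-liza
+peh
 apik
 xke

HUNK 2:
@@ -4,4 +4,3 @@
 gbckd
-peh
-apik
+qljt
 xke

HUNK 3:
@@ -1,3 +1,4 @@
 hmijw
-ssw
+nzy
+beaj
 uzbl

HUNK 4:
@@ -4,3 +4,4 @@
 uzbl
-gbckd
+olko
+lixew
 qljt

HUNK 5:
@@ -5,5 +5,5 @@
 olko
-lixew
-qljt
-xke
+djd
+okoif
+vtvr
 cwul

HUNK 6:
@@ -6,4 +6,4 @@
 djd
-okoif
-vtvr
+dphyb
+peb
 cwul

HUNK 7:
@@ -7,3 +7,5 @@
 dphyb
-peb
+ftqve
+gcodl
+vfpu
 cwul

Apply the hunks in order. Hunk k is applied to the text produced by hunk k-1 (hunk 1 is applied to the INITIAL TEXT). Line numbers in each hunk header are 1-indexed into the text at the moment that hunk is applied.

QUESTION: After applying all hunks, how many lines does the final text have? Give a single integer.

Hunk 1: at line 3 remove [ugkk,voc,liza] add [peh] -> 9 lines: hmijw ssw uzbl gbckd peh apik xke cwul ijr
Hunk 2: at line 4 remove [peh,apik] add [qljt] -> 8 lines: hmijw ssw uzbl gbckd qljt xke cwul ijr
Hunk 3: at line 1 remove [ssw] add [nzy,beaj] -> 9 lines: hmijw nzy beaj uzbl gbckd qljt xke cwul ijr
Hunk 4: at line 4 remove [gbckd] add [olko,lixew] -> 10 lines: hmijw nzy beaj uzbl olko lixew qljt xke cwul ijr
Hunk 5: at line 5 remove [lixew,qljt,xke] add [djd,okoif,vtvr] -> 10 lines: hmijw nzy beaj uzbl olko djd okoif vtvr cwul ijr
Hunk 6: at line 6 remove [okoif,vtvr] add [dphyb,peb] -> 10 lines: hmijw nzy beaj uzbl olko djd dphyb peb cwul ijr
Hunk 7: at line 7 remove [peb] add [ftqve,gcodl,vfpu] -> 12 lines: hmijw nzy beaj uzbl olko djd dphyb ftqve gcodl vfpu cwul ijr
Final line count: 12

Answer: 12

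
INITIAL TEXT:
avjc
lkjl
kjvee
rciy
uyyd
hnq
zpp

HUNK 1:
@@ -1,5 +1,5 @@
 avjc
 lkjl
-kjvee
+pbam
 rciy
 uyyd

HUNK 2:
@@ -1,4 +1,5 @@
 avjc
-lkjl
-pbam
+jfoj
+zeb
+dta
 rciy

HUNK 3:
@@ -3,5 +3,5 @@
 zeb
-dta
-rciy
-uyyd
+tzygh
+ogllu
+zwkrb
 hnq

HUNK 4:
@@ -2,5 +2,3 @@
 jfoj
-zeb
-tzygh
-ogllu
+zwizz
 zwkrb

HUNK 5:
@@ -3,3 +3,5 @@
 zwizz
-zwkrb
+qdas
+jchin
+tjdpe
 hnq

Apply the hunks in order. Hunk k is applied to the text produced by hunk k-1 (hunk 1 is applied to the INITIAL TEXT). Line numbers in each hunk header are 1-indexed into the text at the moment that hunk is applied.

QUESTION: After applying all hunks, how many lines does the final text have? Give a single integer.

Answer: 8

Derivation:
Hunk 1: at line 1 remove [kjvee] add [pbam] -> 7 lines: avjc lkjl pbam rciy uyyd hnq zpp
Hunk 2: at line 1 remove [lkjl,pbam] add [jfoj,zeb,dta] -> 8 lines: avjc jfoj zeb dta rciy uyyd hnq zpp
Hunk 3: at line 3 remove [dta,rciy,uyyd] add [tzygh,ogllu,zwkrb] -> 8 lines: avjc jfoj zeb tzygh ogllu zwkrb hnq zpp
Hunk 4: at line 2 remove [zeb,tzygh,ogllu] add [zwizz] -> 6 lines: avjc jfoj zwizz zwkrb hnq zpp
Hunk 5: at line 3 remove [zwkrb] add [qdas,jchin,tjdpe] -> 8 lines: avjc jfoj zwizz qdas jchin tjdpe hnq zpp
Final line count: 8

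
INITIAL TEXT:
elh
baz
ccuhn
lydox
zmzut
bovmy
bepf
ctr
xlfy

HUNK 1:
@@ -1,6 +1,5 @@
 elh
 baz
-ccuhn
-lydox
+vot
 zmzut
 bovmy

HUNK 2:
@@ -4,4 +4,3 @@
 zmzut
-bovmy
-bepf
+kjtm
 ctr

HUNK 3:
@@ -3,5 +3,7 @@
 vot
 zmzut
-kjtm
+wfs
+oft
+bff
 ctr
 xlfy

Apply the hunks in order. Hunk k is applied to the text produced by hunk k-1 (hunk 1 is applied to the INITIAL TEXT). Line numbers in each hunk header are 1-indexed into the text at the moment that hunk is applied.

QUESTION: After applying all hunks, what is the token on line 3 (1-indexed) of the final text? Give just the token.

Answer: vot

Derivation:
Hunk 1: at line 1 remove [ccuhn,lydox] add [vot] -> 8 lines: elh baz vot zmzut bovmy bepf ctr xlfy
Hunk 2: at line 4 remove [bovmy,bepf] add [kjtm] -> 7 lines: elh baz vot zmzut kjtm ctr xlfy
Hunk 3: at line 3 remove [kjtm] add [wfs,oft,bff] -> 9 lines: elh baz vot zmzut wfs oft bff ctr xlfy
Final line 3: vot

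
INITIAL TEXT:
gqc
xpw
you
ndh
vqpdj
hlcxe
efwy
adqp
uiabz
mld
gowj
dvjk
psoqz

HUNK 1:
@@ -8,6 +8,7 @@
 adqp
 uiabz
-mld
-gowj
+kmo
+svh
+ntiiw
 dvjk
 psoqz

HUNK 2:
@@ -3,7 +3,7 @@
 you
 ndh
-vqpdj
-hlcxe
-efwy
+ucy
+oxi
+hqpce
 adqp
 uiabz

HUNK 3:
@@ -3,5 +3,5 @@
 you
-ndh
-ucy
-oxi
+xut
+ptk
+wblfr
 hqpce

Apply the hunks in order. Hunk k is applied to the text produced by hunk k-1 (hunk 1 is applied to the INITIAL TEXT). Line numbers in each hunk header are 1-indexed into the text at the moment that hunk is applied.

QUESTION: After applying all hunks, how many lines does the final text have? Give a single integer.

Hunk 1: at line 8 remove [mld,gowj] add [kmo,svh,ntiiw] -> 14 lines: gqc xpw you ndh vqpdj hlcxe efwy adqp uiabz kmo svh ntiiw dvjk psoqz
Hunk 2: at line 3 remove [vqpdj,hlcxe,efwy] add [ucy,oxi,hqpce] -> 14 lines: gqc xpw you ndh ucy oxi hqpce adqp uiabz kmo svh ntiiw dvjk psoqz
Hunk 3: at line 3 remove [ndh,ucy,oxi] add [xut,ptk,wblfr] -> 14 lines: gqc xpw you xut ptk wblfr hqpce adqp uiabz kmo svh ntiiw dvjk psoqz
Final line count: 14

Answer: 14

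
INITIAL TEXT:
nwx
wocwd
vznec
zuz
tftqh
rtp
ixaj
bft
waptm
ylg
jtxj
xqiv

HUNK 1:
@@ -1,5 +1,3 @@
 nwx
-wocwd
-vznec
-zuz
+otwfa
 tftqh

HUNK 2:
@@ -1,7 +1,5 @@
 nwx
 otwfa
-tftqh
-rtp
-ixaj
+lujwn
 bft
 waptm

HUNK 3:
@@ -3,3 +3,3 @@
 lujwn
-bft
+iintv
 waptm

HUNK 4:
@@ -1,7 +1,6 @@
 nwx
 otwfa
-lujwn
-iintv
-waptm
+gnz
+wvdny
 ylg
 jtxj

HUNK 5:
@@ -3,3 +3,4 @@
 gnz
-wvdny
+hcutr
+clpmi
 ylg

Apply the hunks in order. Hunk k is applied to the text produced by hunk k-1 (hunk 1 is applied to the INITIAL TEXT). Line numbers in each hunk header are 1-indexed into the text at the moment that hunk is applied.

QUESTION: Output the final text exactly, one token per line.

Hunk 1: at line 1 remove [wocwd,vznec,zuz] add [otwfa] -> 10 lines: nwx otwfa tftqh rtp ixaj bft waptm ylg jtxj xqiv
Hunk 2: at line 1 remove [tftqh,rtp,ixaj] add [lujwn] -> 8 lines: nwx otwfa lujwn bft waptm ylg jtxj xqiv
Hunk 3: at line 3 remove [bft] add [iintv] -> 8 lines: nwx otwfa lujwn iintv waptm ylg jtxj xqiv
Hunk 4: at line 1 remove [lujwn,iintv,waptm] add [gnz,wvdny] -> 7 lines: nwx otwfa gnz wvdny ylg jtxj xqiv
Hunk 5: at line 3 remove [wvdny] add [hcutr,clpmi] -> 8 lines: nwx otwfa gnz hcutr clpmi ylg jtxj xqiv

Answer: nwx
otwfa
gnz
hcutr
clpmi
ylg
jtxj
xqiv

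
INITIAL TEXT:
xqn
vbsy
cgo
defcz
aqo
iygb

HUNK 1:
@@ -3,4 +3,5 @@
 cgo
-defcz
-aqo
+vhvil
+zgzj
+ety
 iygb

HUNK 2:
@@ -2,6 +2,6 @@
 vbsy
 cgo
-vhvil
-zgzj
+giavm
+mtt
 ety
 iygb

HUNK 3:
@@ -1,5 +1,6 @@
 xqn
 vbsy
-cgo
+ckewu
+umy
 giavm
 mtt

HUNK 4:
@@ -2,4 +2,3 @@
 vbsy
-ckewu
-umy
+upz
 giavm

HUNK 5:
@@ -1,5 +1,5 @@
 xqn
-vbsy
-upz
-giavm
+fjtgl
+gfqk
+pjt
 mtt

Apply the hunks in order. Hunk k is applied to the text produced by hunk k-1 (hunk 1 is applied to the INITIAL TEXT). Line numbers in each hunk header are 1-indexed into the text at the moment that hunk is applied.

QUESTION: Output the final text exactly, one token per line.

Hunk 1: at line 3 remove [defcz,aqo] add [vhvil,zgzj,ety] -> 7 lines: xqn vbsy cgo vhvil zgzj ety iygb
Hunk 2: at line 2 remove [vhvil,zgzj] add [giavm,mtt] -> 7 lines: xqn vbsy cgo giavm mtt ety iygb
Hunk 3: at line 1 remove [cgo] add [ckewu,umy] -> 8 lines: xqn vbsy ckewu umy giavm mtt ety iygb
Hunk 4: at line 2 remove [ckewu,umy] add [upz] -> 7 lines: xqn vbsy upz giavm mtt ety iygb
Hunk 5: at line 1 remove [vbsy,upz,giavm] add [fjtgl,gfqk,pjt] -> 7 lines: xqn fjtgl gfqk pjt mtt ety iygb

Answer: xqn
fjtgl
gfqk
pjt
mtt
ety
iygb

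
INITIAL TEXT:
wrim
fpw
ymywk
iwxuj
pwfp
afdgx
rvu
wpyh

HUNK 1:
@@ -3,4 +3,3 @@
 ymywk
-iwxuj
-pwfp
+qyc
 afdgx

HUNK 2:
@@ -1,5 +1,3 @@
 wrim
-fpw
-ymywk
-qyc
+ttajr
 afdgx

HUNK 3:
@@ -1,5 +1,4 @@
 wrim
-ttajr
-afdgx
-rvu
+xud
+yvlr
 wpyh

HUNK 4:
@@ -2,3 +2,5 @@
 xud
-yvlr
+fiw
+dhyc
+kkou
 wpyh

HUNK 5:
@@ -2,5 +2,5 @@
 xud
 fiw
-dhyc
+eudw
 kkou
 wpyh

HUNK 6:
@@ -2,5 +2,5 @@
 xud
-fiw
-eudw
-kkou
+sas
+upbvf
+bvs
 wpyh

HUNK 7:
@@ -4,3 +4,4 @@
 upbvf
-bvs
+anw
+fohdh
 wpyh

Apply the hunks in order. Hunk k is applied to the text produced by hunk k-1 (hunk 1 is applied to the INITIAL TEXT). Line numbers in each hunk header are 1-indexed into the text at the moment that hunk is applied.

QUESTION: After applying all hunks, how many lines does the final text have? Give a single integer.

Answer: 7

Derivation:
Hunk 1: at line 3 remove [iwxuj,pwfp] add [qyc] -> 7 lines: wrim fpw ymywk qyc afdgx rvu wpyh
Hunk 2: at line 1 remove [fpw,ymywk,qyc] add [ttajr] -> 5 lines: wrim ttajr afdgx rvu wpyh
Hunk 3: at line 1 remove [ttajr,afdgx,rvu] add [xud,yvlr] -> 4 lines: wrim xud yvlr wpyh
Hunk 4: at line 2 remove [yvlr] add [fiw,dhyc,kkou] -> 6 lines: wrim xud fiw dhyc kkou wpyh
Hunk 5: at line 2 remove [dhyc] add [eudw] -> 6 lines: wrim xud fiw eudw kkou wpyh
Hunk 6: at line 2 remove [fiw,eudw,kkou] add [sas,upbvf,bvs] -> 6 lines: wrim xud sas upbvf bvs wpyh
Hunk 7: at line 4 remove [bvs] add [anw,fohdh] -> 7 lines: wrim xud sas upbvf anw fohdh wpyh
Final line count: 7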